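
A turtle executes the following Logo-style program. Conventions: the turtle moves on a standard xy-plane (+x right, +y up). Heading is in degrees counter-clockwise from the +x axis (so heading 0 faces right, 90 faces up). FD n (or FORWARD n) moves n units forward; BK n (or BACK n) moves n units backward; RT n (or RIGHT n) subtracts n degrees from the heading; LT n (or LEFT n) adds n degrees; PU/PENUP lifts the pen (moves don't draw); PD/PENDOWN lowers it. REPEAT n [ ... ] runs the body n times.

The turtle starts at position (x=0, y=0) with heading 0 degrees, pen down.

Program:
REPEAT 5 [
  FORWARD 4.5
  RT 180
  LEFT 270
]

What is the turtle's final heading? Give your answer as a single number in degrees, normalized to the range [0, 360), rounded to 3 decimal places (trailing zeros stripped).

Executing turtle program step by step:
Start: pos=(0,0), heading=0, pen down
REPEAT 5 [
  -- iteration 1/5 --
  FD 4.5: (0,0) -> (4.5,0) [heading=0, draw]
  RT 180: heading 0 -> 180
  LT 270: heading 180 -> 90
  -- iteration 2/5 --
  FD 4.5: (4.5,0) -> (4.5,4.5) [heading=90, draw]
  RT 180: heading 90 -> 270
  LT 270: heading 270 -> 180
  -- iteration 3/5 --
  FD 4.5: (4.5,4.5) -> (0,4.5) [heading=180, draw]
  RT 180: heading 180 -> 0
  LT 270: heading 0 -> 270
  -- iteration 4/5 --
  FD 4.5: (0,4.5) -> (0,0) [heading=270, draw]
  RT 180: heading 270 -> 90
  LT 270: heading 90 -> 0
  -- iteration 5/5 --
  FD 4.5: (0,0) -> (4.5,0) [heading=0, draw]
  RT 180: heading 0 -> 180
  LT 270: heading 180 -> 90
]
Final: pos=(4.5,0), heading=90, 5 segment(s) drawn

Answer: 90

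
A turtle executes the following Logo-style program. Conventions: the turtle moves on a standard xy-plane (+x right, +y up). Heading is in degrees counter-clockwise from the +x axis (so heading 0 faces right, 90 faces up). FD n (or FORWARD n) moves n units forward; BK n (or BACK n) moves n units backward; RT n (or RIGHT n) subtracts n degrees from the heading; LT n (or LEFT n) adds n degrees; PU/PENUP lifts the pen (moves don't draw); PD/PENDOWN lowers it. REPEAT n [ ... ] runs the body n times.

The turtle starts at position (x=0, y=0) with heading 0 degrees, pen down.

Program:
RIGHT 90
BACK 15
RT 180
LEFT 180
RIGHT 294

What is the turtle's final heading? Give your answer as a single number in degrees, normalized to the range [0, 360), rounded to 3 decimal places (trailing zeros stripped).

Executing turtle program step by step:
Start: pos=(0,0), heading=0, pen down
RT 90: heading 0 -> 270
BK 15: (0,0) -> (0,15) [heading=270, draw]
RT 180: heading 270 -> 90
LT 180: heading 90 -> 270
RT 294: heading 270 -> 336
Final: pos=(0,15), heading=336, 1 segment(s) drawn

Answer: 336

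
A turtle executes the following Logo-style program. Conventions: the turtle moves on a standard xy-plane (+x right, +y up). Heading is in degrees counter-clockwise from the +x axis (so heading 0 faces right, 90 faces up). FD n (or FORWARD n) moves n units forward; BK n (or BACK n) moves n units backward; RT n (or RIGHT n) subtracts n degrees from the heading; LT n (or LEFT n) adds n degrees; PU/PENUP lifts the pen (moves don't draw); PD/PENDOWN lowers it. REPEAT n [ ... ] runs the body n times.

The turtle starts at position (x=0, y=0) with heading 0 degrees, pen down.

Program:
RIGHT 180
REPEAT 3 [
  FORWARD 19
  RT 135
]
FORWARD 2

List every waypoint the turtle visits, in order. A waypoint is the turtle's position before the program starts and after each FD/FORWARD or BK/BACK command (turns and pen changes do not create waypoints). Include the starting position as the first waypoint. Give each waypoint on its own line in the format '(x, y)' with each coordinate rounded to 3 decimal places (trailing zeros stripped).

Executing turtle program step by step:
Start: pos=(0,0), heading=0, pen down
RT 180: heading 0 -> 180
REPEAT 3 [
  -- iteration 1/3 --
  FD 19: (0,0) -> (-19,0) [heading=180, draw]
  RT 135: heading 180 -> 45
  -- iteration 2/3 --
  FD 19: (-19,0) -> (-5.565,13.435) [heading=45, draw]
  RT 135: heading 45 -> 270
  -- iteration 3/3 --
  FD 19: (-5.565,13.435) -> (-5.565,-5.565) [heading=270, draw]
  RT 135: heading 270 -> 135
]
FD 2: (-5.565,-5.565) -> (-6.979,-4.151) [heading=135, draw]
Final: pos=(-6.979,-4.151), heading=135, 4 segment(s) drawn
Waypoints (5 total):
(0, 0)
(-19, 0)
(-5.565, 13.435)
(-5.565, -5.565)
(-6.979, -4.151)

Answer: (0, 0)
(-19, 0)
(-5.565, 13.435)
(-5.565, -5.565)
(-6.979, -4.151)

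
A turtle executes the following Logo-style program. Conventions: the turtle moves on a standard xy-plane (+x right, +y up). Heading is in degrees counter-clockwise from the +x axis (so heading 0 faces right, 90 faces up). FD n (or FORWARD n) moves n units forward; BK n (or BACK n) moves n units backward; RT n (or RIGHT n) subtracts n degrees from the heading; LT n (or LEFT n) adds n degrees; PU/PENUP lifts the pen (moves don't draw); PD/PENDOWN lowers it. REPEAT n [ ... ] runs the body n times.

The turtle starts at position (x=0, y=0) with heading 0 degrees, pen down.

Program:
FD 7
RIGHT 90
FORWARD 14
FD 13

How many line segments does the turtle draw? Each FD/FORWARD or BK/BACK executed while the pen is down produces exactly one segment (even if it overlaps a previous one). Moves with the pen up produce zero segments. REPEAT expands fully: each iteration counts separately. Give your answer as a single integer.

Executing turtle program step by step:
Start: pos=(0,0), heading=0, pen down
FD 7: (0,0) -> (7,0) [heading=0, draw]
RT 90: heading 0 -> 270
FD 14: (7,0) -> (7,-14) [heading=270, draw]
FD 13: (7,-14) -> (7,-27) [heading=270, draw]
Final: pos=(7,-27), heading=270, 3 segment(s) drawn
Segments drawn: 3

Answer: 3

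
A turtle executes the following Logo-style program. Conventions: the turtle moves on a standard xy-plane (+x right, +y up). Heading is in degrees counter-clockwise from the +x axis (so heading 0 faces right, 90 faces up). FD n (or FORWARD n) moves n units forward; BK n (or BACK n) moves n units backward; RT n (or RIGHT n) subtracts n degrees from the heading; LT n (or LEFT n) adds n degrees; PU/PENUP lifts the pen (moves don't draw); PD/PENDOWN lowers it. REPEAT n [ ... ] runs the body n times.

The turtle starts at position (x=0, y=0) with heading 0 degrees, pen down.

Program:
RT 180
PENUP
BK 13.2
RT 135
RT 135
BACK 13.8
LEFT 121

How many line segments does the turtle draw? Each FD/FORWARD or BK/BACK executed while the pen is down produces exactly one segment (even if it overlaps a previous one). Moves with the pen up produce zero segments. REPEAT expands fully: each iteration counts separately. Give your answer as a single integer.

Answer: 0

Derivation:
Executing turtle program step by step:
Start: pos=(0,0), heading=0, pen down
RT 180: heading 0 -> 180
PU: pen up
BK 13.2: (0,0) -> (13.2,0) [heading=180, move]
RT 135: heading 180 -> 45
RT 135: heading 45 -> 270
BK 13.8: (13.2,0) -> (13.2,13.8) [heading=270, move]
LT 121: heading 270 -> 31
Final: pos=(13.2,13.8), heading=31, 0 segment(s) drawn
Segments drawn: 0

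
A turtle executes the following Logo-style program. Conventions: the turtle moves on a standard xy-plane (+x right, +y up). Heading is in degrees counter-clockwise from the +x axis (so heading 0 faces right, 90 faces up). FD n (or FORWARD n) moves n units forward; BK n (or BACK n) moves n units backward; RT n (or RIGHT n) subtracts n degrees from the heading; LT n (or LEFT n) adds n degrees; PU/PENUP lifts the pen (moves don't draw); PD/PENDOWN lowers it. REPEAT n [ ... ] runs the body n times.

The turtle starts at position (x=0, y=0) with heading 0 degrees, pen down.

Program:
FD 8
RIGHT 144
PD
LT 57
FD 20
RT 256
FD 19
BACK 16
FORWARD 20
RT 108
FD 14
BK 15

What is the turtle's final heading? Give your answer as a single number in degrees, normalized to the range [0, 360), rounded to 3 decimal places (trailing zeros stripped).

Executing turtle program step by step:
Start: pos=(0,0), heading=0, pen down
FD 8: (0,0) -> (8,0) [heading=0, draw]
RT 144: heading 0 -> 216
PD: pen down
LT 57: heading 216 -> 273
FD 20: (8,0) -> (9.047,-19.973) [heading=273, draw]
RT 256: heading 273 -> 17
FD 19: (9.047,-19.973) -> (27.217,-14.418) [heading=17, draw]
BK 16: (27.217,-14.418) -> (11.916,-19.095) [heading=17, draw]
FD 20: (11.916,-19.095) -> (31.042,-13.248) [heading=17, draw]
RT 108: heading 17 -> 269
FD 14: (31.042,-13.248) -> (30.797,-27.246) [heading=269, draw]
BK 15: (30.797,-27.246) -> (31.059,-12.248) [heading=269, draw]
Final: pos=(31.059,-12.248), heading=269, 7 segment(s) drawn

Answer: 269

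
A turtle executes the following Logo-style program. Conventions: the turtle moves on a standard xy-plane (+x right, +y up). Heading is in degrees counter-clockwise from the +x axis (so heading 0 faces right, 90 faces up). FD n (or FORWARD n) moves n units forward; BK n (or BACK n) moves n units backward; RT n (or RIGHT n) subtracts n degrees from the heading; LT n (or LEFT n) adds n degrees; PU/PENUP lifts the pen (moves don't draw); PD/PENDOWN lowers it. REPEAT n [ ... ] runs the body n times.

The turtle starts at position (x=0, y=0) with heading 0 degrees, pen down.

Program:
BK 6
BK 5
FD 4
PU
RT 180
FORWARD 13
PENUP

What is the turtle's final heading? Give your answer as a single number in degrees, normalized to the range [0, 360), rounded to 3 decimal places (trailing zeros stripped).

Answer: 180

Derivation:
Executing turtle program step by step:
Start: pos=(0,0), heading=0, pen down
BK 6: (0,0) -> (-6,0) [heading=0, draw]
BK 5: (-6,0) -> (-11,0) [heading=0, draw]
FD 4: (-11,0) -> (-7,0) [heading=0, draw]
PU: pen up
RT 180: heading 0 -> 180
FD 13: (-7,0) -> (-20,0) [heading=180, move]
PU: pen up
Final: pos=(-20,0), heading=180, 3 segment(s) drawn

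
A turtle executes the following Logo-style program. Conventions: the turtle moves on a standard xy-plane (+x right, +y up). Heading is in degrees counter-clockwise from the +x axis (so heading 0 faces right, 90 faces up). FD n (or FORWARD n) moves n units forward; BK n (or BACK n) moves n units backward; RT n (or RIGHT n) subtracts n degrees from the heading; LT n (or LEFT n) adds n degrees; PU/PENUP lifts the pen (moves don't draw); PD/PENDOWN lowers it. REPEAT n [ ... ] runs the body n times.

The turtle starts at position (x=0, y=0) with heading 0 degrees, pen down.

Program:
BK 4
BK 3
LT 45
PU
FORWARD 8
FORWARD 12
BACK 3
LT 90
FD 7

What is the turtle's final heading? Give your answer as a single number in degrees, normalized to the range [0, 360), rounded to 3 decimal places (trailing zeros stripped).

Executing turtle program step by step:
Start: pos=(0,0), heading=0, pen down
BK 4: (0,0) -> (-4,0) [heading=0, draw]
BK 3: (-4,0) -> (-7,0) [heading=0, draw]
LT 45: heading 0 -> 45
PU: pen up
FD 8: (-7,0) -> (-1.343,5.657) [heading=45, move]
FD 12: (-1.343,5.657) -> (7.142,14.142) [heading=45, move]
BK 3: (7.142,14.142) -> (5.021,12.021) [heading=45, move]
LT 90: heading 45 -> 135
FD 7: (5.021,12.021) -> (0.071,16.971) [heading=135, move]
Final: pos=(0.071,16.971), heading=135, 2 segment(s) drawn

Answer: 135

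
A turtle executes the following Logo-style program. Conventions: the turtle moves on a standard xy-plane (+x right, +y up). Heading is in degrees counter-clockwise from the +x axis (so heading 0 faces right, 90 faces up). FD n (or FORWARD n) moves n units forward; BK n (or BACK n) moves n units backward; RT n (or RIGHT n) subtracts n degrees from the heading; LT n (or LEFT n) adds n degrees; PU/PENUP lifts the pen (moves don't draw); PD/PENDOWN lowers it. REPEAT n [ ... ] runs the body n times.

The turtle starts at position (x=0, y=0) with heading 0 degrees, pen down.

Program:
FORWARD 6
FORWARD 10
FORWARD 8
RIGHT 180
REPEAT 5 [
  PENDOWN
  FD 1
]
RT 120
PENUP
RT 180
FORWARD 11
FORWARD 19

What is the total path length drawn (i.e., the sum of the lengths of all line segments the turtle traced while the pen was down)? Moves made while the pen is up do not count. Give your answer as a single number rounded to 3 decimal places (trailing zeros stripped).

Executing turtle program step by step:
Start: pos=(0,0), heading=0, pen down
FD 6: (0,0) -> (6,0) [heading=0, draw]
FD 10: (6,0) -> (16,0) [heading=0, draw]
FD 8: (16,0) -> (24,0) [heading=0, draw]
RT 180: heading 0 -> 180
REPEAT 5 [
  -- iteration 1/5 --
  PD: pen down
  FD 1: (24,0) -> (23,0) [heading=180, draw]
  -- iteration 2/5 --
  PD: pen down
  FD 1: (23,0) -> (22,0) [heading=180, draw]
  -- iteration 3/5 --
  PD: pen down
  FD 1: (22,0) -> (21,0) [heading=180, draw]
  -- iteration 4/5 --
  PD: pen down
  FD 1: (21,0) -> (20,0) [heading=180, draw]
  -- iteration 5/5 --
  PD: pen down
  FD 1: (20,0) -> (19,0) [heading=180, draw]
]
RT 120: heading 180 -> 60
PU: pen up
RT 180: heading 60 -> 240
FD 11: (19,0) -> (13.5,-9.526) [heading=240, move]
FD 19: (13.5,-9.526) -> (4,-25.981) [heading=240, move]
Final: pos=(4,-25.981), heading=240, 8 segment(s) drawn

Segment lengths:
  seg 1: (0,0) -> (6,0), length = 6
  seg 2: (6,0) -> (16,0), length = 10
  seg 3: (16,0) -> (24,0), length = 8
  seg 4: (24,0) -> (23,0), length = 1
  seg 5: (23,0) -> (22,0), length = 1
  seg 6: (22,0) -> (21,0), length = 1
  seg 7: (21,0) -> (20,0), length = 1
  seg 8: (20,0) -> (19,0), length = 1
Total = 29

Answer: 29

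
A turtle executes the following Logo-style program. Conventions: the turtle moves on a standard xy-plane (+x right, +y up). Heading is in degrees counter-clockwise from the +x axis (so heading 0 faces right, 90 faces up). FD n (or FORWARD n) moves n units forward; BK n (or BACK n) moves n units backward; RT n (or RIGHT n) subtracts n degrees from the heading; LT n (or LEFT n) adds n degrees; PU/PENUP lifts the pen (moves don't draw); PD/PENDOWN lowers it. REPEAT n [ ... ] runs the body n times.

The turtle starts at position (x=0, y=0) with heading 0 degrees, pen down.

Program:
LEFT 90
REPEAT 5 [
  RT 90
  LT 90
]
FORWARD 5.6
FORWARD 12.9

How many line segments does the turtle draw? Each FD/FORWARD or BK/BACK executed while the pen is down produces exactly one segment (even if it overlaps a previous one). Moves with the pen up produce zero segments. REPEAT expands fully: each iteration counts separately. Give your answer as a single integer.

Answer: 2

Derivation:
Executing turtle program step by step:
Start: pos=(0,0), heading=0, pen down
LT 90: heading 0 -> 90
REPEAT 5 [
  -- iteration 1/5 --
  RT 90: heading 90 -> 0
  LT 90: heading 0 -> 90
  -- iteration 2/5 --
  RT 90: heading 90 -> 0
  LT 90: heading 0 -> 90
  -- iteration 3/5 --
  RT 90: heading 90 -> 0
  LT 90: heading 0 -> 90
  -- iteration 4/5 --
  RT 90: heading 90 -> 0
  LT 90: heading 0 -> 90
  -- iteration 5/5 --
  RT 90: heading 90 -> 0
  LT 90: heading 0 -> 90
]
FD 5.6: (0,0) -> (0,5.6) [heading=90, draw]
FD 12.9: (0,5.6) -> (0,18.5) [heading=90, draw]
Final: pos=(0,18.5), heading=90, 2 segment(s) drawn
Segments drawn: 2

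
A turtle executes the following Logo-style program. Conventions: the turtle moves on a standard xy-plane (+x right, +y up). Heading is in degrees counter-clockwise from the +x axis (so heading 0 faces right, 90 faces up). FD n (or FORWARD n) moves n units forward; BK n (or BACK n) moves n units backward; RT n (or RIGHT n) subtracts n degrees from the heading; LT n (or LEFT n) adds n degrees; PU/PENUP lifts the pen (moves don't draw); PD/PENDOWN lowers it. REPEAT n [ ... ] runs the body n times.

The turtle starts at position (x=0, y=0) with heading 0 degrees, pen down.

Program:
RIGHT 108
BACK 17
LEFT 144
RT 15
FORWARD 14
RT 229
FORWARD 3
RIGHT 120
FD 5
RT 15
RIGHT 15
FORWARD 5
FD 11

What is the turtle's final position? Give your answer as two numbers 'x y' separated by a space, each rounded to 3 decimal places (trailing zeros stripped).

Answer: 35.905 25.802

Derivation:
Executing turtle program step by step:
Start: pos=(0,0), heading=0, pen down
RT 108: heading 0 -> 252
BK 17: (0,0) -> (5.253,16.168) [heading=252, draw]
LT 144: heading 252 -> 36
RT 15: heading 36 -> 21
FD 14: (5.253,16.168) -> (18.323,21.185) [heading=21, draw]
RT 229: heading 21 -> 152
FD 3: (18.323,21.185) -> (15.675,22.594) [heading=152, draw]
RT 120: heading 152 -> 32
FD 5: (15.675,22.594) -> (19.915,25.243) [heading=32, draw]
RT 15: heading 32 -> 17
RT 15: heading 17 -> 2
FD 5: (19.915,25.243) -> (24.912,25.418) [heading=2, draw]
FD 11: (24.912,25.418) -> (35.905,25.802) [heading=2, draw]
Final: pos=(35.905,25.802), heading=2, 6 segment(s) drawn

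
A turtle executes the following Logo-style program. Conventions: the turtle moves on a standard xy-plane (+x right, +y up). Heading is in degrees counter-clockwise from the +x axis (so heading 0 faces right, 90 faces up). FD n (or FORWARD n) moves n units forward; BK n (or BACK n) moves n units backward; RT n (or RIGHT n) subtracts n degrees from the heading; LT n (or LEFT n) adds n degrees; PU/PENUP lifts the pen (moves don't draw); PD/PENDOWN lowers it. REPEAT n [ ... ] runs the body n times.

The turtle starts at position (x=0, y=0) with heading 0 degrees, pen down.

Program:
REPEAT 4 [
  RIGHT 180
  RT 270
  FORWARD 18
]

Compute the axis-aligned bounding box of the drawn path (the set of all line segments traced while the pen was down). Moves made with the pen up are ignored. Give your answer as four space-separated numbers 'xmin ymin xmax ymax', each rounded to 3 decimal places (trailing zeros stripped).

Executing turtle program step by step:
Start: pos=(0,0), heading=0, pen down
REPEAT 4 [
  -- iteration 1/4 --
  RT 180: heading 0 -> 180
  RT 270: heading 180 -> 270
  FD 18: (0,0) -> (0,-18) [heading=270, draw]
  -- iteration 2/4 --
  RT 180: heading 270 -> 90
  RT 270: heading 90 -> 180
  FD 18: (0,-18) -> (-18,-18) [heading=180, draw]
  -- iteration 3/4 --
  RT 180: heading 180 -> 0
  RT 270: heading 0 -> 90
  FD 18: (-18,-18) -> (-18,0) [heading=90, draw]
  -- iteration 4/4 --
  RT 180: heading 90 -> 270
  RT 270: heading 270 -> 0
  FD 18: (-18,0) -> (0,0) [heading=0, draw]
]
Final: pos=(0,0), heading=0, 4 segment(s) drawn

Segment endpoints: x in {-18, -18, 0, 0, 0}, y in {-18, -18, 0, 0, 0}
xmin=-18, ymin=-18, xmax=0, ymax=0

Answer: -18 -18 0 0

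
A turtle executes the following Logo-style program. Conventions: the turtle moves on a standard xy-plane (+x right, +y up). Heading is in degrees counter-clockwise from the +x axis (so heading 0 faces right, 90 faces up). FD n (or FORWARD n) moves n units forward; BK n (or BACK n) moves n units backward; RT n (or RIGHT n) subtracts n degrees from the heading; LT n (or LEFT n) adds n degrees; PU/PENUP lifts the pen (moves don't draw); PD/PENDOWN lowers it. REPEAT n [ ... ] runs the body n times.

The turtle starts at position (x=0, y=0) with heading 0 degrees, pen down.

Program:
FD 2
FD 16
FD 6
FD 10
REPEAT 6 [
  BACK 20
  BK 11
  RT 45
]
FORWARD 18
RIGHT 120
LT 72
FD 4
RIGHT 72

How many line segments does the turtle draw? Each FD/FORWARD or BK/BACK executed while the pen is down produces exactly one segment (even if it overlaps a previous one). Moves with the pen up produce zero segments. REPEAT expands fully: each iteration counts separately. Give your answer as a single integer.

Answer: 18

Derivation:
Executing turtle program step by step:
Start: pos=(0,0), heading=0, pen down
FD 2: (0,0) -> (2,0) [heading=0, draw]
FD 16: (2,0) -> (18,0) [heading=0, draw]
FD 6: (18,0) -> (24,0) [heading=0, draw]
FD 10: (24,0) -> (34,0) [heading=0, draw]
REPEAT 6 [
  -- iteration 1/6 --
  BK 20: (34,0) -> (14,0) [heading=0, draw]
  BK 11: (14,0) -> (3,0) [heading=0, draw]
  RT 45: heading 0 -> 315
  -- iteration 2/6 --
  BK 20: (3,0) -> (-11.142,14.142) [heading=315, draw]
  BK 11: (-11.142,14.142) -> (-18.92,21.92) [heading=315, draw]
  RT 45: heading 315 -> 270
  -- iteration 3/6 --
  BK 20: (-18.92,21.92) -> (-18.92,41.92) [heading=270, draw]
  BK 11: (-18.92,41.92) -> (-18.92,52.92) [heading=270, draw]
  RT 45: heading 270 -> 225
  -- iteration 4/6 --
  BK 20: (-18.92,52.92) -> (-4.778,67.062) [heading=225, draw]
  BK 11: (-4.778,67.062) -> (3,74.841) [heading=225, draw]
  RT 45: heading 225 -> 180
  -- iteration 5/6 --
  BK 20: (3,74.841) -> (23,74.841) [heading=180, draw]
  BK 11: (23,74.841) -> (34,74.841) [heading=180, draw]
  RT 45: heading 180 -> 135
  -- iteration 6/6 --
  BK 20: (34,74.841) -> (48.142,60.698) [heading=135, draw]
  BK 11: (48.142,60.698) -> (55.92,52.92) [heading=135, draw]
  RT 45: heading 135 -> 90
]
FD 18: (55.92,52.92) -> (55.92,70.92) [heading=90, draw]
RT 120: heading 90 -> 330
LT 72: heading 330 -> 42
FD 4: (55.92,70.92) -> (58.893,73.597) [heading=42, draw]
RT 72: heading 42 -> 330
Final: pos=(58.893,73.597), heading=330, 18 segment(s) drawn
Segments drawn: 18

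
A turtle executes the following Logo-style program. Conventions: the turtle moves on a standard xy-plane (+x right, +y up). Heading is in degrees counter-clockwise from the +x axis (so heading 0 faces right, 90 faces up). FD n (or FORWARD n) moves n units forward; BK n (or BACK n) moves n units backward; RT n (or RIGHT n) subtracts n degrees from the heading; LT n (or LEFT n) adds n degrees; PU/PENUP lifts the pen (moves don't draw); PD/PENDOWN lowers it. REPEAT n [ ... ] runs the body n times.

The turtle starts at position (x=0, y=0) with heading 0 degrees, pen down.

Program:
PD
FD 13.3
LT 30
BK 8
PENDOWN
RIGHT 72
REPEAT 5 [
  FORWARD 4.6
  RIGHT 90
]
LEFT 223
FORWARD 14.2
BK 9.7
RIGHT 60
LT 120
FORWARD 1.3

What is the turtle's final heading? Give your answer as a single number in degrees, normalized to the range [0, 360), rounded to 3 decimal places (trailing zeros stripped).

Answer: 151

Derivation:
Executing turtle program step by step:
Start: pos=(0,0), heading=0, pen down
PD: pen down
FD 13.3: (0,0) -> (13.3,0) [heading=0, draw]
LT 30: heading 0 -> 30
BK 8: (13.3,0) -> (6.372,-4) [heading=30, draw]
PD: pen down
RT 72: heading 30 -> 318
REPEAT 5 [
  -- iteration 1/5 --
  FD 4.6: (6.372,-4) -> (9.79,-7.078) [heading=318, draw]
  RT 90: heading 318 -> 228
  -- iteration 2/5 --
  FD 4.6: (9.79,-7.078) -> (6.712,-10.496) [heading=228, draw]
  RT 90: heading 228 -> 138
  -- iteration 3/5 --
  FD 4.6: (6.712,-10.496) -> (3.294,-7.418) [heading=138, draw]
  RT 90: heading 138 -> 48
  -- iteration 4/5 --
  FD 4.6: (3.294,-7.418) -> (6.372,-4) [heading=48, draw]
  RT 90: heading 48 -> 318
  -- iteration 5/5 --
  FD 4.6: (6.372,-4) -> (9.79,-7.078) [heading=318, draw]
  RT 90: heading 318 -> 228
]
LT 223: heading 228 -> 91
FD 14.2: (9.79,-7.078) -> (9.542,7.12) [heading=91, draw]
BK 9.7: (9.542,7.12) -> (9.712,-2.579) [heading=91, draw]
RT 60: heading 91 -> 31
LT 120: heading 31 -> 151
FD 1.3: (9.712,-2.579) -> (8.575,-1.948) [heading=151, draw]
Final: pos=(8.575,-1.948), heading=151, 10 segment(s) drawn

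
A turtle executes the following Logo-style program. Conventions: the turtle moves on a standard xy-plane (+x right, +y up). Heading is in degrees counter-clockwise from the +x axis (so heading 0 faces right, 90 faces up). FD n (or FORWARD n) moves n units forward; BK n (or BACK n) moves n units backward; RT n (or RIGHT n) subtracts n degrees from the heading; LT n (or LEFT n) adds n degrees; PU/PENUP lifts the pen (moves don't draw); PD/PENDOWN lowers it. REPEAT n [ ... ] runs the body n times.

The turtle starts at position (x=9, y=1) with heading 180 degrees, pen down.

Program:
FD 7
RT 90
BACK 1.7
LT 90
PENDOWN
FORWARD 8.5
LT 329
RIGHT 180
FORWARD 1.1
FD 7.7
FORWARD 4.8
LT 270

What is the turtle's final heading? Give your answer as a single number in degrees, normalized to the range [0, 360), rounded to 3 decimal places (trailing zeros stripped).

Answer: 239

Derivation:
Executing turtle program step by step:
Start: pos=(9,1), heading=180, pen down
FD 7: (9,1) -> (2,1) [heading=180, draw]
RT 90: heading 180 -> 90
BK 1.7: (2,1) -> (2,-0.7) [heading=90, draw]
LT 90: heading 90 -> 180
PD: pen down
FD 8.5: (2,-0.7) -> (-6.5,-0.7) [heading=180, draw]
LT 329: heading 180 -> 149
RT 180: heading 149 -> 329
FD 1.1: (-6.5,-0.7) -> (-5.557,-1.267) [heading=329, draw]
FD 7.7: (-5.557,-1.267) -> (1.043,-5.232) [heading=329, draw]
FD 4.8: (1.043,-5.232) -> (5.157,-7.705) [heading=329, draw]
LT 270: heading 329 -> 239
Final: pos=(5.157,-7.705), heading=239, 6 segment(s) drawn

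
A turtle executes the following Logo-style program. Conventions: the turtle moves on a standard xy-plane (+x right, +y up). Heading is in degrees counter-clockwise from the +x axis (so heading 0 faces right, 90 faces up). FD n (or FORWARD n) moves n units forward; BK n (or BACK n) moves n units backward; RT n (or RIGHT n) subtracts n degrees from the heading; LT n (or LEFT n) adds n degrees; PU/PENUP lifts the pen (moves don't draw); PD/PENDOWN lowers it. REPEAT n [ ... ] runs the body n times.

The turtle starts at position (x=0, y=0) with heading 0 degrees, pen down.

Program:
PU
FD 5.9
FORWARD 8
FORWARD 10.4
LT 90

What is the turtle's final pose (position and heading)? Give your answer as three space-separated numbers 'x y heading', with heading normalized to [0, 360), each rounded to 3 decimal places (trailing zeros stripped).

Executing turtle program step by step:
Start: pos=(0,0), heading=0, pen down
PU: pen up
FD 5.9: (0,0) -> (5.9,0) [heading=0, move]
FD 8: (5.9,0) -> (13.9,0) [heading=0, move]
FD 10.4: (13.9,0) -> (24.3,0) [heading=0, move]
LT 90: heading 0 -> 90
Final: pos=(24.3,0), heading=90, 0 segment(s) drawn

Answer: 24.3 0 90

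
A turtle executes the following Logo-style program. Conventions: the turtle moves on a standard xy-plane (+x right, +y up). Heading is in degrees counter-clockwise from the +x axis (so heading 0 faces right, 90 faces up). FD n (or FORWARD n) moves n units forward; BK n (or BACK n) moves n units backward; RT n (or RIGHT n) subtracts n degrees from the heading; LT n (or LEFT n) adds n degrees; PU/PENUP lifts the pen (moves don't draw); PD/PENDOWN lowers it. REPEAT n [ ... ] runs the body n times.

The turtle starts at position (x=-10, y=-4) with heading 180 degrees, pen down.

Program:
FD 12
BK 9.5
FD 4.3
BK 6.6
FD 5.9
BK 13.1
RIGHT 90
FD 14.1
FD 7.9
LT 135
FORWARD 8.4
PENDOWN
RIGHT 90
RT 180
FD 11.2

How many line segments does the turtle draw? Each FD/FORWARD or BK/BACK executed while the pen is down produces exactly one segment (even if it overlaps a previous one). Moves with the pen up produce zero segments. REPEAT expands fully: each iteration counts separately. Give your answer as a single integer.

Executing turtle program step by step:
Start: pos=(-10,-4), heading=180, pen down
FD 12: (-10,-4) -> (-22,-4) [heading=180, draw]
BK 9.5: (-22,-4) -> (-12.5,-4) [heading=180, draw]
FD 4.3: (-12.5,-4) -> (-16.8,-4) [heading=180, draw]
BK 6.6: (-16.8,-4) -> (-10.2,-4) [heading=180, draw]
FD 5.9: (-10.2,-4) -> (-16.1,-4) [heading=180, draw]
BK 13.1: (-16.1,-4) -> (-3,-4) [heading=180, draw]
RT 90: heading 180 -> 90
FD 14.1: (-3,-4) -> (-3,10.1) [heading=90, draw]
FD 7.9: (-3,10.1) -> (-3,18) [heading=90, draw]
LT 135: heading 90 -> 225
FD 8.4: (-3,18) -> (-8.94,12.06) [heading=225, draw]
PD: pen down
RT 90: heading 225 -> 135
RT 180: heading 135 -> 315
FD 11.2: (-8.94,12.06) -> (-1.02,4.141) [heading=315, draw]
Final: pos=(-1.02,4.141), heading=315, 10 segment(s) drawn
Segments drawn: 10

Answer: 10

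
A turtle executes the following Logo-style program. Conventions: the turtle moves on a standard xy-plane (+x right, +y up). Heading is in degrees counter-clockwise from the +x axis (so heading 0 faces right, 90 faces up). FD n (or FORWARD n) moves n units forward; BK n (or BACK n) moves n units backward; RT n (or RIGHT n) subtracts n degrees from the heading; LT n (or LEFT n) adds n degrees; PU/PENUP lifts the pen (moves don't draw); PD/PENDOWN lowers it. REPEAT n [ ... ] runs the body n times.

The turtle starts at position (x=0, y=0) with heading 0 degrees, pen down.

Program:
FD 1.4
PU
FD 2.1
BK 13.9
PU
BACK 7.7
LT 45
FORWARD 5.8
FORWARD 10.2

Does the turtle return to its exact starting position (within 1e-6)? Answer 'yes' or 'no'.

Executing turtle program step by step:
Start: pos=(0,0), heading=0, pen down
FD 1.4: (0,0) -> (1.4,0) [heading=0, draw]
PU: pen up
FD 2.1: (1.4,0) -> (3.5,0) [heading=0, move]
BK 13.9: (3.5,0) -> (-10.4,0) [heading=0, move]
PU: pen up
BK 7.7: (-10.4,0) -> (-18.1,0) [heading=0, move]
LT 45: heading 0 -> 45
FD 5.8: (-18.1,0) -> (-13.999,4.101) [heading=45, move]
FD 10.2: (-13.999,4.101) -> (-6.786,11.314) [heading=45, move]
Final: pos=(-6.786,11.314), heading=45, 1 segment(s) drawn

Start position: (0, 0)
Final position: (-6.786, 11.314)
Distance = 13.193; >= 1e-6 -> NOT closed

Answer: no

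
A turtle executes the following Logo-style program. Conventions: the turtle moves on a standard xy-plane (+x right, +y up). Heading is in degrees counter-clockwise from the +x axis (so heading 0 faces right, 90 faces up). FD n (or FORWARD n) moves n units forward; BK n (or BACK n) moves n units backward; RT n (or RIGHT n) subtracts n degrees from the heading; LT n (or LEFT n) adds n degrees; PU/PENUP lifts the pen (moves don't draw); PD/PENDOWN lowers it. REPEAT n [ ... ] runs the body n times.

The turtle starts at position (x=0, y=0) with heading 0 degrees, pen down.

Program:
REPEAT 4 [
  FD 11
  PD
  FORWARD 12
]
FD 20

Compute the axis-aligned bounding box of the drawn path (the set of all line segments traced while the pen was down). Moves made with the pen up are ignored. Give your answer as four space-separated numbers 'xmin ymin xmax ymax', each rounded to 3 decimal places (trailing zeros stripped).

Answer: 0 0 112 0

Derivation:
Executing turtle program step by step:
Start: pos=(0,0), heading=0, pen down
REPEAT 4 [
  -- iteration 1/4 --
  FD 11: (0,0) -> (11,0) [heading=0, draw]
  PD: pen down
  FD 12: (11,0) -> (23,0) [heading=0, draw]
  -- iteration 2/4 --
  FD 11: (23,0) -> (34,0) [heading=0, draw]
  PD: pen down
  FD 12: (34,0) -> (46,0) [heading=0, draw]
  -- iteration 3/4 --
  FD 11: (46,0) -> (57,0) [heading=0, draw]
  PD: pen down
  FD 12: (57,0) -> (69,0) [heading=0, draw]
  -- iteration 4/4 --
  FD 11: (69,0) -> (80,0) [heading=0, draw]
  PD: pen down
  FD 12: (80,0) -> (92,0) [heading=0, draw]
]
FD 20: (92,0) -> (112,0) [heading=0, draw]
Final: pos=(112,0), heading=0, 9 segment(s) drawn

Segment endpoints: x in {0, 11, 23, 34, 46, 57, 69, 80, 92, 112}, y in {0}
xmin=0, ymin=0, xmax=112, ymax=0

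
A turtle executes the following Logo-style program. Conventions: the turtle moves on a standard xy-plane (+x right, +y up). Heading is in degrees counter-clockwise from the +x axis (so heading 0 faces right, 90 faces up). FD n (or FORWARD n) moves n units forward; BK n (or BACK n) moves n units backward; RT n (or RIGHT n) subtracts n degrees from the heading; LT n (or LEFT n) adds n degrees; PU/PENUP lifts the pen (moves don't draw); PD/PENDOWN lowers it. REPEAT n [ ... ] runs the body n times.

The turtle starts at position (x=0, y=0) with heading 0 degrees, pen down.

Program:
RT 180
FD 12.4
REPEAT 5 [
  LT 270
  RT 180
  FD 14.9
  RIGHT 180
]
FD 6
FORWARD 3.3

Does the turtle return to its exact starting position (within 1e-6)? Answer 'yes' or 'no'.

Answer: no

Derivation:
Executing turtle program step by step:
Start: pos=(0,0), heading=0, pen down
RT 180: heading 0 -> 180
FD 12.4: (0,0) -> (-12.4,0) [heading=180, draw]
REPEAT 5 [
  -- iteration 1/5 --
  LT 270: heading 180 -> 90
  RT 180: heading 90 -> 270
  FD 14.9: (-12.4,0) -> (-12.4,-14.9) [heading=270, draw]
  RT 180: heading 270 -> 90
  -- iteration 2/5 --
  LT 270: heading 90 -> 0
  RT 180: heading 0 -> 180
  FD 14.9: (-12.4,-14.9) -> (-27.3,-14.9) [heading=180, draw]
  RT 180: heading 180 -> 0
  -- iteration 3/5 --
  LT 270: heading 0 -> 270
  RT 180: heading 270 -> 90
  FD 14.9: (-27.3,-14.9) -> (-27.3,0) [heading=90, draw]
  RT 180: heading 90 -> 270
  -- iteration 4/5 --
  LT 270: heading 270 -> 180
  RT 180: heading 180 -> 0
  FD 14.9: (-27.3,0) -> (-12.4,0) [heading=0, draw]
  RT 180: heading 0 -> 180
  -- iteration 5/5 --
  LT 270: heading 180 -> 90
  RT 180: heading 90 -> 270
  FD 14.9: (-12.4,0) -> (-12.4,-14.9) [heading=270, draw]
  RT 180: heading 270 -> 90
]
FD 6: (-12.4,-14.9) -> (-12.4,-8.9) [heading=90, draw]
FD 3.3: (-12.4,-8.9) -> (-12.4,-5.6) [heading=90, draw]
Final: pos=(-12.4,-5.6), heading=90, 8 segment(s) drawn

Start position: (0, 0)
Final position: (-12.4, -5.6)
Distance = 13.606; >= 1e-6 -> NOT closed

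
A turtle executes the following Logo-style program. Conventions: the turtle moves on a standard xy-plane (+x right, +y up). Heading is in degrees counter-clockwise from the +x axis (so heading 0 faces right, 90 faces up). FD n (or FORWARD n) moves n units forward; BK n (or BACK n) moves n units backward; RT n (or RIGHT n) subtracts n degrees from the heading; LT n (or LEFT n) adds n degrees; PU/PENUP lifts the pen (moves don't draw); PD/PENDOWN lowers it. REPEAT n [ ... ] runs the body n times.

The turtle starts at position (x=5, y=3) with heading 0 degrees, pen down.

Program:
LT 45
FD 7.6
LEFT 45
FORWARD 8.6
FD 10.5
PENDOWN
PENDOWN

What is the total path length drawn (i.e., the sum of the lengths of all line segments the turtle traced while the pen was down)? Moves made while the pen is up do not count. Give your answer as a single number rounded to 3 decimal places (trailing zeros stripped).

Answer: 26.7

Derivation:
Executing turtle program step by step:
Start: pos=(5,3), heading=0, pen down
LT 45: heading 0 -> 45
FD 7.6: (5,3) -> (10.374,8.374) [heading=45, draw]
LT 45: heading 45 -> 90
FD 8.6: (10.374,8.374) -> (10.374,16.974) [heading=90, draw]
FD 10.5: (10.374,16.974) -> (10.374,27.474) [heading=90, draw]
PD: pen down
PD: pen down
Final: pos=(10.374,27.474), heading=90, 3 segment(s) drawn

Segment lengths:
  seg 1: (5,3) -> (10.374,8.374), length = 7.6
  seg 2: (10.374,8.374) -> (10.374,16.974), length = 8.6
  seg 3: (10.374,16.974) -> (10.374,27.474), length = 10.5
Total = 26.7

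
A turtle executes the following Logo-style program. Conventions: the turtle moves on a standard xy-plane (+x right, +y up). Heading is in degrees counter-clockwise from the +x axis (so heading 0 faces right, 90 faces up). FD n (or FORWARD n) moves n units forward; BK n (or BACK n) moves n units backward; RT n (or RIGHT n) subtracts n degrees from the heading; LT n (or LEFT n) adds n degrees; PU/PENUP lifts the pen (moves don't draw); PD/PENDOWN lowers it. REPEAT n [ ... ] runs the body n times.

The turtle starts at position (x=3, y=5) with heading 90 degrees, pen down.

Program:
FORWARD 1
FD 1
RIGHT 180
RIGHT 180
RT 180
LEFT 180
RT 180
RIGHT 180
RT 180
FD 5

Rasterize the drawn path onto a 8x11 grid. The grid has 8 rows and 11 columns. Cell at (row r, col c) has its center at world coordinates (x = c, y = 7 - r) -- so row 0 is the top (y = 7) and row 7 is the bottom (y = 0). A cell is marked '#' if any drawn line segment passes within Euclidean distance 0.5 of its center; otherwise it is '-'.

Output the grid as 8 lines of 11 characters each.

Segment 0: (3,5) -> (3,6)
Segment 1: (3,6) -> (3,7)
Segment 2: (3,7) -> (3,2)

Answer: ---#-------
---#-------
---#-------
---#-------
---#-------
---#-------
-----------
-----------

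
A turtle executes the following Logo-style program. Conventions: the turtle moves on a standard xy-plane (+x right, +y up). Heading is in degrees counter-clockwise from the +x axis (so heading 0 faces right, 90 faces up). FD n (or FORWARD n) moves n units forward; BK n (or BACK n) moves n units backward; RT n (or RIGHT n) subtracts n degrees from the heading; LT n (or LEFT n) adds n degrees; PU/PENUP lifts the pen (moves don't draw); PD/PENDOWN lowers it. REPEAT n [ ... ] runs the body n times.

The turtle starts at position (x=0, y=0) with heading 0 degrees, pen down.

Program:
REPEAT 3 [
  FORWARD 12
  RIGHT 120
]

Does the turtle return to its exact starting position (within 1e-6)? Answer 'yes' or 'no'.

Answer: yes

Derivation:
Executing turtle program step by step:
Start: pos=(0,0), heading=0, pen down
REPEAT 3 [
  -- iteration 1/3 --
  FD 12: (0,0) -> (12,0) [heading=0, draw]
  RT 120: heading 0 -> 240
  -- iteration 2/3 --
  FD 12: (12,0) -> (6,-10.392) [heading=240, draw]
  RT 120: heading 240 -> 120
  -- iteration 3/3 --
  FD 12: (6,-10.392) -> (0,0) [heading=120, draw]
  RT 120: heading 120 -> 0
]
Final: pos=(0,0), heading=0, 3 segment(s) drawn

Start position: (0, 0)
Final position: (0, 0)
Distance = 0; < 1e-6 -> CLOSED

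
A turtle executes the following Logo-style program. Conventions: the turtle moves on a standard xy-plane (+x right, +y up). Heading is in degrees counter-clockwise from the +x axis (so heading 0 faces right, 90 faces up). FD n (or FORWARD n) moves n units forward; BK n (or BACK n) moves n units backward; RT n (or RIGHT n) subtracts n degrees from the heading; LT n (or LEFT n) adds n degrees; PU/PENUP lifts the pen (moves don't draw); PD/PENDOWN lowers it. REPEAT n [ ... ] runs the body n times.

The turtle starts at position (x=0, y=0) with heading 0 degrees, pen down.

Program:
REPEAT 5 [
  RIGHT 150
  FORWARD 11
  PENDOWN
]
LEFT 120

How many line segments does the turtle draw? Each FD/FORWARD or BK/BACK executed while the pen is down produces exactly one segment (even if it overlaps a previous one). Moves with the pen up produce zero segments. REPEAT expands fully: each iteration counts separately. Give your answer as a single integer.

Answer: 5

Derivation:
Executing turtle program step by step:
Start: pos=(0,0), heading=0, pen down
REPEAT 5 [
  -- iteration 1/5 --
  RT 150: heading 0 -> 210
  FD 11: (0,0) -> (-9.526,-5.5) [heading=210, draw]
  PD: pen down
  -- iteration 2/5 --
  RT 150: heading 210 -> 60
  FD 11: (-9.526,-5.5) -> (-4.026,4.026) [heading=60, draw]
  PD: pen down
  -- iteration 3/5 --
  RT 150: heading 60 -> 270
  FD 11: (-4.026,4.026) -> (-4.026,-6.974) [heading=270, draw]
  PD: pen down
  -- iteration 4/5 --
  RT 150: heading 270 -> 120
  FD 11: (-4.026,-6.974) -> (-9.526,2.553) [heading=120, draw]
  PD: pen down
  -- iteration 5/5 --
  RT 150: heading 120 -> 330
  FD 11: (-9.526,2.553) -> (0,-2.947) [heading=330, draw]
  PD: pen down
]
LT 120: heading 330 -> 90
Final: pos=(0,-2.947), heading=90, 5 segment(s) drawn
Segments drawn: 5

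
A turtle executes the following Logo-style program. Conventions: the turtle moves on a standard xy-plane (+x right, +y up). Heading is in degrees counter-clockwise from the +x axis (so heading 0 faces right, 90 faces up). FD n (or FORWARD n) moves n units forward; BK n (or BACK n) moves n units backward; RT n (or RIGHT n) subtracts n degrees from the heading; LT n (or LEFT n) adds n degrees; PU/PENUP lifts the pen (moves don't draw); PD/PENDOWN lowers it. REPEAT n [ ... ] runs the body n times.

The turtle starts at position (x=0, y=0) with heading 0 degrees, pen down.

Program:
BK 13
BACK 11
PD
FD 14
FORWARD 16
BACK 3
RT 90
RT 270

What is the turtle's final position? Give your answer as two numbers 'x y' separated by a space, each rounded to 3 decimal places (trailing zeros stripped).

Executing turtle program step by step:
Start: pos=(0,0), heading=0, pen down
BK 13: (0,0) -> (-13,0) [heading=0, draw]
BK 11: (-13,0) -> (-24,0) [heading=0, draw]
PD: pen down
FD 14: (-24,0) -> (-10,0) [heading=0, draw]
FD 16: (-10,0) -> (6,0) [heading=0, draw]
BK 3: (6,0) -> (3,0) [heading=0, draw]
RT 90: heading 0 -> 270
RT 270: heading 270 -> 0
Final: pos=(3,0), heading=0, 5 segment(s) drawn

Answer: 3 0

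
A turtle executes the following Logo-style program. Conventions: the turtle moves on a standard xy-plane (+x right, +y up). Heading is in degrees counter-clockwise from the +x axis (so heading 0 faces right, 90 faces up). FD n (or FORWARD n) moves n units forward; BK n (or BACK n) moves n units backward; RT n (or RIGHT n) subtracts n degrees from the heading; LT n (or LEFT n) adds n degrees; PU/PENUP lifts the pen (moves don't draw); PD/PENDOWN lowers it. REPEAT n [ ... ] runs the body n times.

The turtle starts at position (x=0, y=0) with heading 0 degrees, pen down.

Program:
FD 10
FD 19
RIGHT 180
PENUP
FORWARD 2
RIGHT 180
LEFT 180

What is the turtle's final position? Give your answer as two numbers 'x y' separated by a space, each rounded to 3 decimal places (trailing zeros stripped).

Answer: 27 0

Derivation:
Executing turtle program step by step:
Start: pos=(0,0), heading=0, pen down
FD 10: (0,0) -> (10,0) [heading=0, draw]
FD 19: (10,0) -> (29,0) [heading=0, draw]
RT 180: heading 0 -> 180
PU: pen up
FD 2: (29,0) -> (27,0) [heading=180, move]
RT 180: heading 180 -> 0
LT 180: heading 0 -> 180
Final: pos=(27,0), heading=180, 2 segment(s) drawn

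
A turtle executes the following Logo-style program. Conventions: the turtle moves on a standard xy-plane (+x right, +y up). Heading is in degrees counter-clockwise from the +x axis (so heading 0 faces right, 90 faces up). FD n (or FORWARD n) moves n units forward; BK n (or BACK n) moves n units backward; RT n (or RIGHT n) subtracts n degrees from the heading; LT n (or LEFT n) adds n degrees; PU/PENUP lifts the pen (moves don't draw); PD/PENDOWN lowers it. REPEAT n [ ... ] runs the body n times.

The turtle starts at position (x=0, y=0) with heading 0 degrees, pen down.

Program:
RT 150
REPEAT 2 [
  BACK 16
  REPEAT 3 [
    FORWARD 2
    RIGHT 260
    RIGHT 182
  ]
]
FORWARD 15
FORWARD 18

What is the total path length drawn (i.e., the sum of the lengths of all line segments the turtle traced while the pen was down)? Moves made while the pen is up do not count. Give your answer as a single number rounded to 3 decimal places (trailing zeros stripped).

Executing turtle program step by step:
Start: pos=(0,0), heading=0, pen down
RT 150: heading 0 -> 210
REPEAT 2 [
  -- iteration 1/2 --
  BK 16: (0,0) -> (13.856,8) [heading=210, draw]
  REPEAT 3 [
    -- iteration 1/3 --
    FD 2: (13.856,8) -> (12.124,7) [heading=210, draw]
    RT 260: heading 210 -> 310
    RT 182: heading 310 -> 128
    -- iteration 2/3 --
    FD 2: (12.124,7) -> (10.893,8.576) [heading=128, draw]
    RT 260: heading 128 -> 228
    RT 182: heading 228 -> 46
    -- iteration 3/3 --
    FD 2: (10.893,8.576) -> (12.282,10.015) [heading=46, draw]
    RT 260: heading 46 -> 146
    RT 182: heading 146 -> 324
  ]
  -- iteration 2/2 --
  BK 16: (12.282,10.015) -> (-0.662,19.419) [heading=324, draw]
  REPEAT 3 [
    -- iteration 1/3 --
    FD 2: (-0.662,19.419) -> (0.956,18.244) [heading=324, draw]
    RT 260: heading 324 -> 64
    RT 182: heading 64 -> 242
    -- iteration 2/3 --
    FD 2: (0.956,18.244) -> (0.017,16.478) [heading=242, draw]
    RT 260: heading 242 -> 342
    RT 182: heading 342 -> 160
    -- iteration 3/3 --
    FD 2: (0.017,16.478) -> (-1.862,17.162) [heading=160, draw]
    RT 260: heading 160 -> 260
    RT 182: heading 260 -> 78
  ]
]
FD 15: (-1.862,17.162) -> (1.256,31.834) [heading=78, draw]
FD 18: (1.256,31.834) -> (4.999,49.441) [heading=78, draw]
Final: pos=(4.999,49.441), heading=78, 10 segment(s) drawn

Segment lengths:
  seg 1: (0,0) -> (13.856,8), length = 16
  seg 2: (13.856,8) -> (12.124,7), length = 2
  seg 3: (12.124,7) -> (10.893,8.576), length = 2
  seg 4: (10.893,8.576) -> (12.282,10.015), length = 2
  seg 5: (12.282,10.015) -> (-0.662,19.419), length = 16
  seg 6: (-0.662,19.419) -> (0.956,18.244), length = 2
  seg 7: (0.956,18.244) -> (0.017,16.478), length = 2
  seg 8: (0.017,16.478) -> (-1.862,17.162), length = 2
  seg 9: (-1.862,17.162) -> (1.256,31.834), length = 15
  seg 10: (1.256,31.834) -> (4.999,49.441), length = 18
Total = 77

Answer: 77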